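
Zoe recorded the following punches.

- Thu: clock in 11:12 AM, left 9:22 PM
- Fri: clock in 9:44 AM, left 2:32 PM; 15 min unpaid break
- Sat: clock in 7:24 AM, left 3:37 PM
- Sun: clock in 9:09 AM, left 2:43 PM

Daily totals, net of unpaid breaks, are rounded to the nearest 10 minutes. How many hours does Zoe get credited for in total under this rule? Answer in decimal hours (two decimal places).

Thu: 11:12 AM–9:22 PM = 10 h 10 min → rounds to 10 h 10 min
Fri: 9:44 AM–2:32 PM = 4 h 48 min − 15 min = 4 h 33 min → rounds to 4 h 30 min
Sat: 7:24 AM–3:37 PM = 8 h 13 min → rounds to 8 h 10 min
Sun: 9:09 AM–2:43 PM = 5 h 34 min → rounds to 5 h 30 min
Total credited: 28 h 20 min.

28.33 hours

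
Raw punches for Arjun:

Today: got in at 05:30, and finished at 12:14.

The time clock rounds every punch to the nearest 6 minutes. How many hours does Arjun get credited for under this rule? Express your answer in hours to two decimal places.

6.70 hours

Today: in 05:30→05:30, out 12:14→12:12; 6 h 42 min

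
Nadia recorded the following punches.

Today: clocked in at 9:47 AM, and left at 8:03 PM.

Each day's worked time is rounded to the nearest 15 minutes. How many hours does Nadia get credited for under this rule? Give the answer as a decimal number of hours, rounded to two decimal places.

10.25 hours

Today: 9:47 AM–8:03 PM = 10 h 16 min → rounds to 10 h 15 min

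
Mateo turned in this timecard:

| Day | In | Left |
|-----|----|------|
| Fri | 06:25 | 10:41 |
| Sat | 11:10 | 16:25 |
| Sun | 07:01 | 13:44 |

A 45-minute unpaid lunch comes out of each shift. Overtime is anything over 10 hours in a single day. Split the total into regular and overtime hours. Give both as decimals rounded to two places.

Fri: 06:25–10:41 = 4 h 16 min; less 45 min break → 3 h 31 min
Sat: 11:10–16:25 = 5 h 15 min; less 45 min break → 4 h 30 min
Sun: 07:01–13:44 = 6 h 43 min; less 45 min break → 5 h 58 min
Fri reg 3 h 31 min / OT 0 h 0 min; Sat reg 4 h 30 min / OT 0 h 0 min; Sun reg 5 h 58 min / OT 0 h 0 min.
Totals: regular 13 h 59 min, overtime 0 h 0 min.

Regular 13.98 hours, overtime 0.00 hours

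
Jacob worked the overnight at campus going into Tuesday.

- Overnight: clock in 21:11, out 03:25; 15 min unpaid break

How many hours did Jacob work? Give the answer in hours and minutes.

Overnight: 21:11 → midnight = 2 h 49 min; midnight → 03:25 = 3 h 25 min; span 6 h 14 min; less 15 min break → 5 h 59 min

5 h 59 min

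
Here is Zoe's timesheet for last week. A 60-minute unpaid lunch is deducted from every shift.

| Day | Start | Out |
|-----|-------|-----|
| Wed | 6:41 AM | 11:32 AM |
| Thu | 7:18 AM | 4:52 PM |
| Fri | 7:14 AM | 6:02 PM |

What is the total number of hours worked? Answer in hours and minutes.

Wed: 6:41 AM–11:32 AM = 4 h 51 min; less 60 min break → 3 h 51 min
Thu: 7:18 AM–4:52 PM = 9 h 34 min; less 60 min break → 8 h 34 min
Fri: 7:14 AM–6:02 PM = 10 h 48 min; less 60 min break → 9 h 48 min
Total: 3 h 51 min + 8 h 34 min + 9 h 48 min = 22 h 13 min.

22 h 13 min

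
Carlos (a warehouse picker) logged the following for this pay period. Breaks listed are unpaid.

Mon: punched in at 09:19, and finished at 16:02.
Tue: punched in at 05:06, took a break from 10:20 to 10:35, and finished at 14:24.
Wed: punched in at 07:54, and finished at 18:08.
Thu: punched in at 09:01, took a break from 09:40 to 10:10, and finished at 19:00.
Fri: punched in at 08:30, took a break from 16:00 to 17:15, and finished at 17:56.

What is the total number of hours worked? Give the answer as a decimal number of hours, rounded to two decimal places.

Mon: 09:19–16:02 = 6 h 43 min
Tue: 05:06–14:24 = 9 h 18 min; less 15 min break → 9 h 3 min
Wed: 07:54–18:08 = 10 h 14 min
Thu: 09:01–19:00 = 9 h 59 min; less 30 min break → 9 h 29 min
Fri: 08:30–17:56 = 9 h 26 min; less 75 min break → 8 h 11 min
Total: 6 h 43 min + 9 h 3 min + 10 h 14 min + 9 h 29 min + 8 h 11 min = 43 h 40 min.

43.67 hours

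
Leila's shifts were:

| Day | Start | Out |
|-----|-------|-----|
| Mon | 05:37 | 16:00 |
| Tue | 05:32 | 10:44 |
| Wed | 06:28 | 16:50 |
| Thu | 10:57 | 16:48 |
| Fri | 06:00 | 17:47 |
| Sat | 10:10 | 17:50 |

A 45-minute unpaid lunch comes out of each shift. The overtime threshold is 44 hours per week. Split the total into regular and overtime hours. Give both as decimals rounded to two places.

Regular 44.00 hours, overtime 2.75 hours

Mon: 05:37–16:00 = 10 h 23 min; less 45 min break → 9 h 38 min
Tue: 05:32–10:44 = 5 h 12 min; less 45 min break → 4 h 27 min
Wed: 06:28–16:50 = 10 h 22 min; less 45 min break → 9 h 37 min
Thu: 10:57–16:48 = 5 h 51 min; less 45 min break → 5 h 6 min
Fri: 06:00–17:47 = 11 h 47 min; less 45 min break → 11 h 2 min
Sat: 10:10–17:50 = 7 h 40 min; less 45 min break → 6 h 55 min
Total worked: 46 h 45 min = 46.75 h.
Threshold 44 h → overtime 2 h 45 min, regular 44 h 0 min.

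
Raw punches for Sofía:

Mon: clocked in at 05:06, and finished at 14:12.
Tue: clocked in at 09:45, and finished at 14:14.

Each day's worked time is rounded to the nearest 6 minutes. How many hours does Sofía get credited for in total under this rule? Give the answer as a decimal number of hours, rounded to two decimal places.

13.60 hours

Mon: 05:06–14:12 = 9 h 6 min → rounds to 9 h 6 min
Tue: 09:45–14:14 = 4 h 29 min → rounds to 4 h 30 min
Total credited: 13 h 36 min.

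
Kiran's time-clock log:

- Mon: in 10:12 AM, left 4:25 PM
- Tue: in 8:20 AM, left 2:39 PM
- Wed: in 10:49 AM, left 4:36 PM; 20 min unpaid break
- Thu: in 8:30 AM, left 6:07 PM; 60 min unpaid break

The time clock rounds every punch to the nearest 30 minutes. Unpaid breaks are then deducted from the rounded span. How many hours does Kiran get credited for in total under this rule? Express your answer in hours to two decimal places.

26.17 hours

Mon: in 10:12 AM→10:00 AM, out 4:25 PM→4:30 PM; 6 h 30 min
Tue: in 8:20 AM→8:30 AM, out 2:39 PM→2:30 PM; 6 h 0 min
Wed: in 10:49 AM→11:00 AM, out 4:36 PM→4:30 PM; 5 h 30 min − 20 min = 5 h 10 min
Thu: in 8:30 AM→8:30 AM, out 6:07 PM→6:00 PM; 9 h 30 min − 60 min = 8 h 30 min
Total credited: 26 h 10 min.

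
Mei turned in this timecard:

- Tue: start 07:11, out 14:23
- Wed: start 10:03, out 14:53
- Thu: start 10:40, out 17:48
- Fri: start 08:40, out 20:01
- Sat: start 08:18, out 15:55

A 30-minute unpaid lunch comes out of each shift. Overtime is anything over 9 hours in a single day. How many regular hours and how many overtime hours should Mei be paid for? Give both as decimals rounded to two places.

Regular 33.78 hours, overtime 1.85 hours

Tue: 07:11–14:23 = 7 h 12 min; less 30 min break → 6 h 42 min
Wed: 10:03–14:53 = 4 h 50 min; less 30 min break → 4 h 20 min
Thu: 10:40–17:48 = 7 h 8 min; less 30 min break → 6 h 38 min
Fri: 08:40–20:01 = 11 h 21 min; less 30 min break → 10 h 51 min
Sat: 08:18–15:55 = 7 h 37 min; less 30 min break → 7 h 7 min
Tue reg 6 h 42 min / OT 0 h 0 min; Wed reg 4 h 20 min / OT 0 h 0 min; Thu reg 6 h 38 min / OT 0 h 0 min; Fri reg 9 h 0 min / OT 1 h 51 min; Sat reg 7 h 7 min / OT 0 h 0 min.
Totals: regular 33 h 47 min, overtime 1 h 51 min.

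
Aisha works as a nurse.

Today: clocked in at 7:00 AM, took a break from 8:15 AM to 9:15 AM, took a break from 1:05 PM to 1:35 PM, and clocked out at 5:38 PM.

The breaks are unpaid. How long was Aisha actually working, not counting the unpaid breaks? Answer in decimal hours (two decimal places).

9.13 hours

Today: 7:00 AM–5:38 PM = 10 h 38 min; less 90 min break → 9 h 8 min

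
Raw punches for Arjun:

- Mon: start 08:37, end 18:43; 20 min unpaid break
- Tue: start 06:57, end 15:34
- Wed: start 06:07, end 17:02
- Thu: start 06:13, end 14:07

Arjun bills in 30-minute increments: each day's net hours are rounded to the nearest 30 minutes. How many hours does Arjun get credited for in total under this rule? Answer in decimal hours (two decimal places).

37.50 hours

Mon: 08:37–18:43 = 10 h 6 min − 20 min = 9 h 46 min → rounds to 10 h 0 min
Tue: 06:57–15:34 = 8 h 37 min → rounds to 8 h 30 min
Wed: 06:07–17:02 = 10 h 55 min → rounds to 11 h 0 min
Thu: 06:13–14:07 = 7 h 54 min → rounds to 8 h 0 min
Total credited: 37 h 30 min.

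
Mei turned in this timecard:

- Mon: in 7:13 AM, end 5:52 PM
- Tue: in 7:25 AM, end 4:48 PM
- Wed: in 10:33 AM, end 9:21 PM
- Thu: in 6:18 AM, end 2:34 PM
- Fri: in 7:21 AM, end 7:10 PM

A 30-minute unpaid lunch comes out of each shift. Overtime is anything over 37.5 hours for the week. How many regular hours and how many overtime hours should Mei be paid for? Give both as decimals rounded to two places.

Mon: 7:13 AM–5:52 PM = 10 h 39 min; less 30 min break → 10 h 9 min
Tue: 7:25 AM–4:48 PM = 9 h 23 min; less 30 min break → 8 h 53 min
Wed: 10:33 AM–9:21 PM = 10 h 48 min; less 30 min break → 10 h 18 min
Thu: 6:18 AM–2:34 PM = 8 h 16 min; less 30 min break → 7 h 46 min
Fri: 7:21 AM–7:10 PM = 11 h 49 min; less 30 min break → 11 h 19 min
Total worked: 48 h 25 min = 48.42 h.
Threshold 37.5 h → overtime 10 h 55 min, regular 37 h 30 min.

Regular 37.50 hours, overtime 10.92 hours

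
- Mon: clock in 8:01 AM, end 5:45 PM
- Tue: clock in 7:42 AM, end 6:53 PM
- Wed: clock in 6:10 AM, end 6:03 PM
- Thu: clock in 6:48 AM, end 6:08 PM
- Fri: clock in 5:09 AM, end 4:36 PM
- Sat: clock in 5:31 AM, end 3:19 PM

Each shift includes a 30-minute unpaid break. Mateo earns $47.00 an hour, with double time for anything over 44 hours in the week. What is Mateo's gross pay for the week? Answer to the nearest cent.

$3796.03

Mon: 8:01 AM–5:45 PM = 9 h 44 min; less 30 min break → 9 h 14 min
Tue: 7:42 AM–6:53 PM = 11 h 11 min; less 30 min break → 10 h 41 min
Wed: 6:10 AM–6:03 PM = 11 h 53 min; less 30 min break → 11 h 23 min
Thu: 6:48 AM–6:08 PM = 11 h 20 min; less 30 min break → 10 h 50 min
Fri: 5:09 AM–4:36 PM = 11 h 27 min; less 30 min break → 10 h 57 min
Sat: 5:31 AM–3:19 PM = 9 h 48 min; less 30 min break → 9 h 18 min
Total worked: 62 h 23 min = 3743 min.
Regular 44 h 0 min = 2640 min at $47.00/h; overtime 18 h 23 min = 1103 min at $94.00/h.
Pay = (2640 × $47.00 + 1103 × $94.00) ÷ 60 = $3796.03.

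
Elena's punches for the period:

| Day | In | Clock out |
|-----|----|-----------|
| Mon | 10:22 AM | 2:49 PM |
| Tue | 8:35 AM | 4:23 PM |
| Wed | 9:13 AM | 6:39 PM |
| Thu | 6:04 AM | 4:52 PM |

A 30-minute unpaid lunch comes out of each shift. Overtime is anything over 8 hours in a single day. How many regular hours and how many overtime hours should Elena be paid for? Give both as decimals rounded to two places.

Mon: 10:22 AM–2:49 PM = 4 h 27 min; less 30 min break → 3 h 57 min
Tue: 8:35 AM–4:23 PM = 7 h 48 min; less 30 min break → 7 h 18 min
Wed: 9:13 AM–6:39 PM = 9 h 26 min; less 30 min break → 8 h 56 min
Thu: 6:04 AM–4:52 PM = 10 h 48 min; less 30 min break → 10 h 18 min
Mon reg 3 h 57 min / OT 0 h 0 min; Tue reg 7 h 18 min / OT 0 h 0 min; Wed reg 8 h 0 min / OT 0 h 56 min; Thu reg 8 h 0 min / OT 2 h 18 min.
Totals: regular 27 h 15 min, overtime 3 h 14 min.

Regular 27.25 hours, overtime 3.23 hours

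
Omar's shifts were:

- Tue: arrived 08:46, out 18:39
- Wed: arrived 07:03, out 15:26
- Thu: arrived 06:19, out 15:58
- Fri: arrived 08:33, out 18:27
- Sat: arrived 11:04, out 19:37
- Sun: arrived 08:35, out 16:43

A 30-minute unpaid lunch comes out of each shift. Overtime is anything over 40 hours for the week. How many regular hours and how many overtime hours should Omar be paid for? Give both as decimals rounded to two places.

Tue: 08:46–18:39 = 9 h 53 min; less 30 min break → 9 h 23 min
Wed: 07:03–15:26 = 8 h 23 min; less 30 min break → 7 h 53 min
Thu: 06:19–15:58 = 9 h 39 min; less 30 min break → 9 h 9 min
Fri: 08:33–18:27 = 9 h 54 min; less 30 min break → 9 h 24 min
Sat: 11:04–19:37 = 8 h 33 min; less 30 min break → 8 h 3 min
Sun: 08:35–16:43 = 8 h 8 min; less 30 min break → 7 h 38 min
Total worked: 51 h 30 min = 51.50 h.
Threshold 40 h → overtime 11 h 30 min, regular 40 h 0 min.

Regular 40.00 hours, overtime 11.50 hours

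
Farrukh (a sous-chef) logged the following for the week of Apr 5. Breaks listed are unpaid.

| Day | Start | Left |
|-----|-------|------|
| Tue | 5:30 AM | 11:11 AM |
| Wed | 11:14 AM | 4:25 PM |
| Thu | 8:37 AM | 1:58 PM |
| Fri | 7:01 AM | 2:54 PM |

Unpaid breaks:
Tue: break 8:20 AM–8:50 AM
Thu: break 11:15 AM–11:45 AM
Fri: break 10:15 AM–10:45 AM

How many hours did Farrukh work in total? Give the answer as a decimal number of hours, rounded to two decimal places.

Tue: 5:30 AM–11:11 AM = 5 h 41 min; less 30 min break → 5 h 11 min
Wed: 11:14 AM–4:25 PM = 5 h 11 min
Thu: 8:37 AM–1:58 PM = 5 h 21 min; less 30 min break → 4 h 51 min
Fri: 7:01 AM–2:54 PM = 7 h 53 min; less 30 min break → 7 h 23 min
Total: 5 h 11 min + 5 h 11 min + 4 h 51 min + 7 h 23 min = 22 h 36 min.

22.60 hours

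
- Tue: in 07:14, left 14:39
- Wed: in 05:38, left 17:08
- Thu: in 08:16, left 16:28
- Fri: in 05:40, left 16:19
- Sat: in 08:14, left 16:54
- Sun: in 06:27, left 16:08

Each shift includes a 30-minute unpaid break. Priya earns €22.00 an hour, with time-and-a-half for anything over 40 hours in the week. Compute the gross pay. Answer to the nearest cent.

Tue: 07:14–14:39 = 7 h 25 min; less 30 min break → 6 h 55 min
Wed: 05:38–17:08 = 11 h 30 min; less 30 min break → 11 h 0 min
Thu: 08:16–16:28 = 8 h 12 min; less 30 min break → 7 h 42 min
Fri: 05:40–16:19 = 10 h 39 min; less 30 min break → 10 h 9 min
Sat: 08:14–16:54 = 8 h 40 min; less 30 min break → 8 h 10 min
Sun: 06:27–16:08 = 9 h 41 min; less 30 min break → 9 h 11 min
Total worked: 53 h 7 min = 3187 min.
Regular 40 h 0 min = 2400 min at €22.00/h; overtime 13 h 7 min = 787 min at €33.00/h.
Pay = (2400 × €22.00 + 787 × €33.00) ÷ 60 = €1312.85.

€1312.85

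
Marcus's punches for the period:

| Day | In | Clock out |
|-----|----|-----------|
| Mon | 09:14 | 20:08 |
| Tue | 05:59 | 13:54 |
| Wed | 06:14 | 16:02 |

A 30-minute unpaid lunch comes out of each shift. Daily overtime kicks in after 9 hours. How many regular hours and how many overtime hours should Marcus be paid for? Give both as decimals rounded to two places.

Mon: 09:14–20:08 = 10 h 54 min; less 30 min break → 10 h 24 min
Tue: 05:59–13:54 = 7 h 55 min; less 30 min break → 7 h 25 min
Wed: 06:14–16:02 = 9 h 48 min; less 30 min break → 9 h 18 min
Mon reg 9 h 0 min / OT 1 h 24 min; Tue reg 7 h 25 min / OT 0 h 0 min; Wed reg 9 h 0 min / OT 0 h 18 min.
Totals: regular 25 h 25 min, overtime 1 h 42 min.

Regular 25.42 hours, overtime 1.70 hours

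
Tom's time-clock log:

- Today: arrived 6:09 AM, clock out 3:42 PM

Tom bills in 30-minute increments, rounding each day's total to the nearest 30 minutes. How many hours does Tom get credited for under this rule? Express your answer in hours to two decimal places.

Today: 6:09 AM–3:42 PM = 9 h 33 min → rounds to 9 h 30 min

9.50 hours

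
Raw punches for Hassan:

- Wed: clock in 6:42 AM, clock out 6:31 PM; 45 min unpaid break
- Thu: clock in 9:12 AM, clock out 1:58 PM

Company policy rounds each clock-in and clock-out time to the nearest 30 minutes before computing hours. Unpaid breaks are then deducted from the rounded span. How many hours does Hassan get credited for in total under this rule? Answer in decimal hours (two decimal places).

Wed: in 6:42 AM→6:30 AM, out 6:31 PM→6:30 PM; 12 h 0 min − 45 min = 11 h 15 min
Thu: in 9:12 AM→9:00 AM, out 1:58 PM→2:00 PM; 5 h 0 min
Total credited: 16 h 15 min.

16.25 hours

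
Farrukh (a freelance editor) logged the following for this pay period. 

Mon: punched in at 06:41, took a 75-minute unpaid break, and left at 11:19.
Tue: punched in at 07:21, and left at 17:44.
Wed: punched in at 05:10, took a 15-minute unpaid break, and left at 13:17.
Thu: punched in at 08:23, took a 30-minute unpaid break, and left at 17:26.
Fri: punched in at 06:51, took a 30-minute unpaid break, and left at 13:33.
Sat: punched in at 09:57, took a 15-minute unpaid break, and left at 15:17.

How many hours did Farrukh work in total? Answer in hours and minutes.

41 h 28 min

Mon: 06:41–11:19 = 4 h 38 min; less 75 min break → 3 h 23 min
Tue: 07:21–17:44 = 10 h 23 min
Wed: 05:10–13:17 = 8 h 7 min; less 15 min break → 7 h 52 min
Thu: 08:23–17:26 = 9 h 3 min; less 30 min break → 8 h 33 min
Fri: 06:51–13:33 = 6 h 42 min; less 30 min break → 6 h 12 min
Sat: 09:57–15:17 = 5 h 20 min; less 15 min break → 5 h 5 min
Total: 3 h 23 min + 10 h 23 min + 7 h 52 min + 8 h 33 min + 6 h 12 min + 5 h 5 min = 41 h 28 min.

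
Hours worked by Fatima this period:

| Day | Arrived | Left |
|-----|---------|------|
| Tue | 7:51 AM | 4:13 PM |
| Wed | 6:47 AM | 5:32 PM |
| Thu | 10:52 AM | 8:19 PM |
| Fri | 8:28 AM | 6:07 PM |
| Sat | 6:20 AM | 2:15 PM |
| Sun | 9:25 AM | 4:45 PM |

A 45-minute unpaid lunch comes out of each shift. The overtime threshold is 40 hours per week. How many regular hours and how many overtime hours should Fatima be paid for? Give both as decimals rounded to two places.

Tue: 7:51 AM–4:13 PM = 8 h 22 min; less 45 min break → 7 h 37 min
Wed: 6:47 AM–5:32 PM = 10 h 45 min; less 45 min break → 10 h 0 min
Thu: 10:52 AM–8:19 PM = 9 h 27 min; less 45 min break → 8 h 42 min
Fri: 8:28 AM–6:07 PM = 9 h 39 min; less 45 min break → 8 h 54 min
Sat: 6:20 AM–2:15 PM = 7 h 55 min; less 45 min break → 7 h 10 min
Sun: 9:25 AM–4:45 PM = 7 h 20 min; less 45 min break → 6 h 35 min
Total worked: 48 h 58 min = 48.97 h.
Threshold 40 h → overtime 8 h 58 min, regular 40 h 0 min.

Regular 40.00 hours, overtime 8.97 hours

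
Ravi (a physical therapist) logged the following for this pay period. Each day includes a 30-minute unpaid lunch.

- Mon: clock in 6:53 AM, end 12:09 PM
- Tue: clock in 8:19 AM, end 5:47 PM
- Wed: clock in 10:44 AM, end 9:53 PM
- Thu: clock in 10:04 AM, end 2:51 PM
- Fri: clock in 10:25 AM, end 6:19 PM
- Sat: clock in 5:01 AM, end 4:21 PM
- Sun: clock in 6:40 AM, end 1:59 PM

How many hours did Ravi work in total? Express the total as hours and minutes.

Mon: 6:53 AM–12:09 PM = 5 h 16 min; less 30 min break → 4 h 46 min
Tue: 8:19 AM–5:47 PM = 9 h 28 min; less 30 min break → 8 h 58 min
Wed: 10:44 AM–9:53 PM = 11 h 9 min; less 30 min break → 10 h 39 min
Thu: 10:04 AM–2:51 PM = 4 h 47 min; less 30 min break → 4 h 17 min
Fri: 10:25 AM–6:19 PM = 7 h 54 min; less 30 min break → 7 h 24 min
Sat: 5:01 AM–4:21 PM = 11 h 20 min; less 30 min break → 10 h 50 min
Sun: 6:40 AM–1:59 PM = 7 h 19 min; less 30 min break → 6 h 49 min
Total: 4 h 46 min + 8 h 58 min + 10 h 39 min + 4 h 17 min + 7 h 24 min + 10 h 50 min + 6 h 49 min = 53 h 43 min.

53 h 43 min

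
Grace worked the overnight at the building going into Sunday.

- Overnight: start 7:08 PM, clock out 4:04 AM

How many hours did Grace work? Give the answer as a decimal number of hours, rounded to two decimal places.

8.93 hours

Overnight: 7:08 PM → midnight = 4 h 52 min; midnight → 4:04 AM = 4 h 4 min; span 8 h 56 min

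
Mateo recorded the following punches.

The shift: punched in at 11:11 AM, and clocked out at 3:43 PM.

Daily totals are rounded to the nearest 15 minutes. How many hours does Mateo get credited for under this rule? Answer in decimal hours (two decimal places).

The shift: 11:11 AM–3:43 PM = 4 h 32 min → rounds to 4 h 30 min

4.50 hours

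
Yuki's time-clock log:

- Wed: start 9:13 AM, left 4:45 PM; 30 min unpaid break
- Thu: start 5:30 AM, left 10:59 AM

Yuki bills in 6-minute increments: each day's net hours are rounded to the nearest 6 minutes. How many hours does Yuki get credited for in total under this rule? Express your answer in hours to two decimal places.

Wed: 9:13 AM–4:45 PM = 7 h 32 min − 30 min = 7 h 2 min → rounds to 7 h 0 min
Thu: 5:30 AM–10:59 AM = 5 h 29 min → rounds to 5 h 30 min
Total credited: 12 h 30 min.

12.50 hours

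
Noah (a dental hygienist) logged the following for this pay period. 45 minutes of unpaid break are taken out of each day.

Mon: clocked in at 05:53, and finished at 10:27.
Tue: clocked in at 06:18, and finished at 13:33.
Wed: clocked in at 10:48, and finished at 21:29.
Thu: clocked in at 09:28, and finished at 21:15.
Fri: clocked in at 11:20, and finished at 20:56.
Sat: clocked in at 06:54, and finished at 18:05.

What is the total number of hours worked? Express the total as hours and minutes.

Mon: 05:53–10:27 = 4 h 34 min; less 45 min break → 3 h 49 min
Tue: 06:18–13:33 = 7 h 15 min; less 45 min break → 6 h 30 min
Wed: 10:48–21:29 = 10 h 41 min; less 45 min break → 9 h 56 min
Thu: 09:28–21:15 = 11 h 47 min; less 45 min break → 11 h 2 min
Fri: 11:20–20:56 = 9 h 36 min; less 45 min break → 8 h 51 min
Sat: 06:54–18:05 = 11 h 11 min; less 45 min break → 10 h 26 min
Total: 3 h 49 min + 6 h 30 min + 9 h 56 min + 11 h 2 min + 8 h 51 min + 10 h 26 min = 50 h 34 min.

50 h 34 min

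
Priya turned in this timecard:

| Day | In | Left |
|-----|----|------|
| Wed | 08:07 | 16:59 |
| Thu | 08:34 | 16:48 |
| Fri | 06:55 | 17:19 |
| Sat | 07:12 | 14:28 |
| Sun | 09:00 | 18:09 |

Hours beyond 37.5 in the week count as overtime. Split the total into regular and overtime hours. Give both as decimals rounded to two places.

Regular 37.50 hours, overtime 6.42 hours

Wed: 08:07–16:59 = 8 h 52 min
Thu: 08:34–16:48 = 8 h 14 min
Fri: 06:55–17:19 = 10 h 24 min
Sat: 07:12–14:28 = 7 h 16 min
Sun: 09:00–18:09 = 9 h 9 min
Total worked: 43 h 55 min = 43.92 h.
Threshold 37.5 h → overtime 6 h 25 min, regular 37 h 30 min.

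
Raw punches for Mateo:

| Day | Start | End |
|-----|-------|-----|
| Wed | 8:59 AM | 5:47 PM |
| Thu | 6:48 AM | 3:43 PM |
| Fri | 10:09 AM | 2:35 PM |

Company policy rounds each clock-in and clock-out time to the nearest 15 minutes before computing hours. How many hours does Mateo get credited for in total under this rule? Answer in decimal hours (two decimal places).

Wed: in 8:59 AM→9:00 AM, out 5:47 PM→5:45 PM; 8 h 45 min
Thu: in 6:48 AM→6:45 AM, out 3:43 PM→3:45 PM; 9 h 0 min
Fri: in 10:09 AM→10:15 AM, out 2:35 PM→2:30 PM; 4 h 15 min
Total credited: 22 h 0 min.

22.00 hours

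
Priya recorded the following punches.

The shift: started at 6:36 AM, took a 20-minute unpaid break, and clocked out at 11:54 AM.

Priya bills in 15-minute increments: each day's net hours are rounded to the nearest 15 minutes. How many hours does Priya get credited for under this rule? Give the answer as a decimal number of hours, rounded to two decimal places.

5.00 hours

The shift: 6:36 AM–11:54 AM = 5 h 18 min − 20 min = 4 h 58 min → rounds to 5 h 0 min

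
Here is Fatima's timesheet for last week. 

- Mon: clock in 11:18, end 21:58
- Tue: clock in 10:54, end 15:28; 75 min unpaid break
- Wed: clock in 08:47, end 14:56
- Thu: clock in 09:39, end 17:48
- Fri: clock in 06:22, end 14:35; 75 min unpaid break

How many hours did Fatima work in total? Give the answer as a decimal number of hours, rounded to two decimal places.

Mon: 11:18–21:58 = 10 h 40 min
Tue: 10:54–15:28 = 4 h 34 min; less 75 min break → 3 h 19 min
Wed: 08:47–14:56 = 6 h 9 min
Thu: 09:39–17:48 = 8 h 9 min
Fri: 06:22–14:35 = 8 h 13 min; less 75 min break → 6 h 58 min
Total: 10 h 40 min + 3 h 19 min + 6 h 9 min + 8 h 9 min + 6 h 58 min = 35 h 15 min.

35.25 hours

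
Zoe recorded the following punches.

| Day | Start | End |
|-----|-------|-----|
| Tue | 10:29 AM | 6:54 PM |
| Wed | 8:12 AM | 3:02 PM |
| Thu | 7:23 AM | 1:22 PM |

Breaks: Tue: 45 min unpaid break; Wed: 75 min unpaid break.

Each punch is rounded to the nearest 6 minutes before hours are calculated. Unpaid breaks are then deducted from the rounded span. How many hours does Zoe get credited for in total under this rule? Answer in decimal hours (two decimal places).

Tue: in 10:29 AM→10:30 AM, out 6:54 PM→6:54 PM; 8 h 24 min − 45 min = 7 h 39 min
Wed: in 8:12 AM→8:12 AM, out 3:02 PM→3:00 PM; 6 h 48 min − 75 min = 5 h 33 min
Thu: in 7:23 AM→7:24 AM, out 1:22 PM→1:24 PM; 6 h 0 min
Total credited: 19 h 12 min.

19.20 hours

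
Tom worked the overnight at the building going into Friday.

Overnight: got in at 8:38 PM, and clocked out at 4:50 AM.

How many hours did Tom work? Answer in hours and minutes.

Overnight: 8:38 PM → midnight = 3 h 22 min; midnight → 4:50 AM = 4 h 50 min; span 8 h 12 min

8 h 12 min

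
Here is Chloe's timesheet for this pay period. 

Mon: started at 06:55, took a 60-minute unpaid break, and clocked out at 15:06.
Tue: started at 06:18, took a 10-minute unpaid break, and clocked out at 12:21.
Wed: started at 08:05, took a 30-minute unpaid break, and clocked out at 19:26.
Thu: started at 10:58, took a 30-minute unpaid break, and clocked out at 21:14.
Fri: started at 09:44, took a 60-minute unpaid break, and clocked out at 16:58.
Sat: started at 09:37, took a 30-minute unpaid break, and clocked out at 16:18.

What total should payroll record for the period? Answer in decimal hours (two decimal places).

Mon: 06:55–15:06 = 8 h 11 min; less 60 min break → 7 h 11 min
Tue: 06:18–12:21 = 6 h 3 min; less 10 min break → 5 h 53 min
Wed: 08:05–19:26 = 11 h 21 min; less 30 min break → 10 h 51 min
Thu: 10:58–21:14 = 10 h 16 min; less 30 min break → 9 h 46 min
Fri: 09:44–16:58 = 7 h 14 min; less 60 min break → 6 h 14 min
Sat: 09:37–16:18 = 6 h 41 min; less 30 min break → 6 h 11 min
Total: 7 h 11 min + 5 h 53 min + 10 h 51 min + 9 h 46 min + 6 h 14 min + 6 h 11 min = 46 h 6 min.

46.10 hours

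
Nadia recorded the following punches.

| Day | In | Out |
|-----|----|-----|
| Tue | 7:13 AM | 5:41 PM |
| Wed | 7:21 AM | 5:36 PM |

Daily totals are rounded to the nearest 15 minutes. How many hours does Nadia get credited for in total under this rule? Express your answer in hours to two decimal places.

20.75 hours

Tue: 7:13 AM–5:41 PM = 10 h 28 min → rounds to 10 h 30 min
Wed: 7:21 AM–5:36 PM = 10 h 15 min → rounds to 10 h 15 min
Total credited: 20 h 45 min.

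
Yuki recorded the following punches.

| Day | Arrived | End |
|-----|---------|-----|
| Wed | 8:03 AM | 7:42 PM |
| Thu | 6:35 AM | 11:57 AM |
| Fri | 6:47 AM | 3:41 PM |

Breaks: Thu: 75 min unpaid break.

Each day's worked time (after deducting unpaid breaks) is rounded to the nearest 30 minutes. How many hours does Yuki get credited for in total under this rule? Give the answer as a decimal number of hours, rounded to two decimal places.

Wed: 8:03 AM–7:42 PM = 11 h 39 min → rounds to 11 h 30 min
Thu: 6:35 AM–11:57 AM = 5 h 22 min − 75 min = 4 h 7 min → rounds to 4 h 0 min
Fri: 6:47 AM–3:41 PM = 8 h 54 min → rounds to 9 h 0 min
Total credited: 24 h 30 min.

24.50 hours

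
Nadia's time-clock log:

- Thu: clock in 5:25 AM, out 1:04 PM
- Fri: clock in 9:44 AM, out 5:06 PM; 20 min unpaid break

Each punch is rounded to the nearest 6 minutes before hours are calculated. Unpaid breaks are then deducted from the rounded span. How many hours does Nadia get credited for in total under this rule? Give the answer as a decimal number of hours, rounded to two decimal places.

Thu: in 5:25 AM→5:24 AM, out 1:04 PM→1:06 PM; 7 h 42 min
Fri: in 9:44 AM→9:42 AM, out 5:06 PM→5:06 PM; 7 h 24 min − 20 min = 7 h 4 min
Total credited: 14 h 46 min.

14.77 hours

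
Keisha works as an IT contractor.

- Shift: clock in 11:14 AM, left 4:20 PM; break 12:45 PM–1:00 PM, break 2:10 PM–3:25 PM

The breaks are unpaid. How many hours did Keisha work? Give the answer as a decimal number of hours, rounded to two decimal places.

3.60 hours

Shift: 11:14 AM–4:20 PM = 5 h 6 min; less 90 min break → 3 h 36 min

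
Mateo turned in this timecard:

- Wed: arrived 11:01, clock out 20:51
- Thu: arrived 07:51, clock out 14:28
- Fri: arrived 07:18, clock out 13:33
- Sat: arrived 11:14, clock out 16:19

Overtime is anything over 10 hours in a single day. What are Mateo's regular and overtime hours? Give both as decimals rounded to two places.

Regular 27.78 hours, overtime 0.00 hours

Wed: 11:01–20:51 = 9 h 50 min
Thu: 07:51–14:28 = 6 h 37 min
Fri: 07:18–13:33 = 6 h 15 min
Sat: 11:14–16:19 = 5 h 5 min
Wed reg 9 h 50 min / OT 0 h 0 min; Thu reg 6 h 37 min / OT 0 h 0 min; Fri reg 6 h 15 min / OT 0 h 0 min; Sat reg 5 h 5 min / OT 0 h 0 min.
Totals: regular 27 h 47 min, overtime 0 h 0 min.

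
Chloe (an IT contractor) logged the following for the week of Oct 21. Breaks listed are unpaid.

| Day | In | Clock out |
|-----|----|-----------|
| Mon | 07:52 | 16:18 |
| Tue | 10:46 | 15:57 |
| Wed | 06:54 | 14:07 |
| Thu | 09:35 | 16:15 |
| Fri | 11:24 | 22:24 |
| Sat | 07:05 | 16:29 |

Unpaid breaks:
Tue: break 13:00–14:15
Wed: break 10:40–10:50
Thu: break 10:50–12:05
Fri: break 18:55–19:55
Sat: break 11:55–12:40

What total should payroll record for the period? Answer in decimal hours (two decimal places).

43.48 hours

Mon: 07:52–16:18 = 8 h 26 min
Tue: 10:46–15:57 = 5 h 11 min; less 75 min break → 3 h 56 min
Wed: 06:54–14:07 = 7 h 13 min; less 10 min break → 7 h 3 min
Thu: 09:35–16:15 = 6 h 40 min; less 75 min break → 5 h 25 min
Fri: 11:24–22:24 = 11 h 0 min; less 60 min break → 10 h 0 min
Sat: 07:05–16:29 = 9 h 24 min; less 45 min break → 8 h 39 min
Total: 8 h 26 min + 3 h 56 min + 7 h 3 min + 5 h 25 min + 10 h 0 min + 8 h 39 min = 43 h 29 min.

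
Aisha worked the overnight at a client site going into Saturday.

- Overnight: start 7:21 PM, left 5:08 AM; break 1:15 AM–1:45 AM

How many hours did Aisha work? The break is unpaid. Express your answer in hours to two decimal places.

Overnight: 7:21 PM → midnight = 4 h 39 min; midnight → 5:08 AM = 5 h 8 min; span 9 h 47 min; less 30 min break → 9 h 17 min

9.28 hours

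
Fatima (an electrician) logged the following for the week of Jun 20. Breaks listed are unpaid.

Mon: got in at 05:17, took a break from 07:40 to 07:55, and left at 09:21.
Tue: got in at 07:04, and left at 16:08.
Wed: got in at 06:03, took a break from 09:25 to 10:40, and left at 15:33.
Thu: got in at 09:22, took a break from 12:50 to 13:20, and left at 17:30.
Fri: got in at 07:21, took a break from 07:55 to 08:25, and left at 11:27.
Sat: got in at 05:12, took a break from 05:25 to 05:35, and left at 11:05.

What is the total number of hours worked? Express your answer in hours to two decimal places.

38.08 hours

Mon: 05:17–09:21 = 4 h 4 min; less 15 min break → 3 h 49 min
Tue: 07:04–16:08 = 9 h 4 min
Wed: 06:03–15:33 = 9 h 30 min; less 75 min break → 8 h 15 min
Thu: 09:22–17:30 = 8 h 8 min; less 30 min break → 7 h 38 min
Fri: 07:21–11:27 = 4 h 6 min; less 30 min break → 3 h 36 min
Sat: 05:12–11:05 = 5 h 53 min; less 10 min break → 5 h 43 min
Total: 3 h 49 min + 9 h 4 min + 8 h 15 min + 7 h 38 min + 3 h 36 min + 5 h 43 min = 38 h 5 min.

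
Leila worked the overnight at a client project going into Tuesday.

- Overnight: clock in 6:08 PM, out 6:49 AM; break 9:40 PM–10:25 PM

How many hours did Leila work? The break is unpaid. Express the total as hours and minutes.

11 h 56 min

Overnight: 6:08 PM → midnight = 5 h 52 min; midnight → 6:49 AM = 6 h 49 min; span 12 h 41 min; less 45 min break → 11 h 56 min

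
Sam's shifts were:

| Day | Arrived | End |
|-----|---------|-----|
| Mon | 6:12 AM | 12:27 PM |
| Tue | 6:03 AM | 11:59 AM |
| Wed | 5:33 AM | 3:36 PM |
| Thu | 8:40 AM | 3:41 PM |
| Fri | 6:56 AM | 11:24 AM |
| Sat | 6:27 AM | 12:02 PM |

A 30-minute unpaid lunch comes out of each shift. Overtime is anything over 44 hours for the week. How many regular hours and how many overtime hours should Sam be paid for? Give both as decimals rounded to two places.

Regular 36.30 hours, overtime 0.00 hours

Mon: 6:12 AM–12:27 PM = 6 h 15 min; less 30 min break → 5 h 45 min
Tue: 6:03 AM–11:59 AM = 5 h 56 min; less 30 min break → 5 h 26 min
Wed: 5:33 AM–3:36 PM = 10 h 3 min; less 30 min break → 9 h 33 min
Thu: 8:40 AM–3:41 PM = 7 h 1 min; less 30 min break → 6 h 31 min
Fri: 6:56 AM–11:24 AM = 4 h 28 min; less 30 min break → 3 h 58 min
Sat: 6:27 AM–12:02 PM = 5 h 35 min; less 30 min break → 5 h 5 min
Total worked: 36 h 18 min = 36.30 h.
Threshold 44 h → overtime 0 h 0 min, regular 36 h 18 min.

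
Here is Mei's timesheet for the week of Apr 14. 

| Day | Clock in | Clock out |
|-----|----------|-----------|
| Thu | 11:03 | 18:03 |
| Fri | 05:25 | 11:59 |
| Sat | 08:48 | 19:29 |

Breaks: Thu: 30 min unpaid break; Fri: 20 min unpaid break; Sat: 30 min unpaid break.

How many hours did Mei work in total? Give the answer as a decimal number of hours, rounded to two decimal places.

22.92 hours

Thu: 11:03–18:03 = 7 h 0 min; less 30 min break → 6 h 30 min
Fri: 05:25–11:59 = 6 h 34 min; less 20 min break → 6 h 14 min
Sat: 08:48–19:29 = 10 h 41 min; less 30 min break → 10 h 11 min
Total: 6 h 30 min + 6 h 14 min + 10 h 11 min = 22 h 55 min.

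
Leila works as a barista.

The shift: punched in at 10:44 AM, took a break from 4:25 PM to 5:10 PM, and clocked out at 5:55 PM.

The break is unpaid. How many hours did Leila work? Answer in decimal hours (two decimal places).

The shift: 10:44 AM–5:55 PM = 7 h 11 min; less 45 min break → 6 h 26 min

6.43 hours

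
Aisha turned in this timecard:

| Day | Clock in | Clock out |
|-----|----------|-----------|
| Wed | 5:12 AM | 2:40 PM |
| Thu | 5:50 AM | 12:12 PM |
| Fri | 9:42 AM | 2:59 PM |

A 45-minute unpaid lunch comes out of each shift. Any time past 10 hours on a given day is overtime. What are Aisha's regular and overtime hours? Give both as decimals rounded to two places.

Wed: 5:12 AM–2:40 PM = 9 h 28 min; less 45 min break → 8 h 43 min
Thu: 5:50 AM–12:12 PM = 6 h 22 min; less 45 min break → 5 h 37 min
Fri: 9:42 AM–2:59 PM = 5 h 17 min; less 45 min break → 4 h 32 min
Wed reg 8 h 43 min / OT 0 h 0 min; Thu reg 5 h 37 min / OT 0 h 0 min; Fri reg 4 h 32 min / OT 0 h 0 min.
Totals: regular 18 h 52 min, overtime 0 h 0 min.

Regular 18.87 hours, overtime 0.00 hours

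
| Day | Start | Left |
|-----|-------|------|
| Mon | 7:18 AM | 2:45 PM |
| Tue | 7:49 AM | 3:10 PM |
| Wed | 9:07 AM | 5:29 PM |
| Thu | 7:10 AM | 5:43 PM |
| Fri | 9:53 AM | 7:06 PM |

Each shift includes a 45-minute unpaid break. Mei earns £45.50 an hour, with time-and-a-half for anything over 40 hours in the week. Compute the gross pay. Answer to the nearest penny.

Mon: 7:18 AM–2:45 PM = 7 h 27 min; less 45 min break → 6 h 42 min
Tue: 7:49 AM–3:10 PM = 7 h 21 min; less 45 min break → 6 h 36 min
Wed: 9:07 AM–5:29 PM = 8 h 22 min; less 45 min break → 7 h 37 min
Thu: 7:10 AM–5:43 PM = 10 h 33 min; less 45 min break → 9 h 48 min
Fri: 9:53 AM–7:06 PM = 9 h 13 min; less 45 min break → 8 h 28 min
Total worked: 39 h 11 min = 2351 min.
Regular 39 h 11 min = 2351 min at £45.50/h; overtime 0 h 0 min = 0 min at £68.25/h.
Pay = (2351 × £45.50 + 0 × £68.25) ÷ 60 = £1782.84.

£1782.84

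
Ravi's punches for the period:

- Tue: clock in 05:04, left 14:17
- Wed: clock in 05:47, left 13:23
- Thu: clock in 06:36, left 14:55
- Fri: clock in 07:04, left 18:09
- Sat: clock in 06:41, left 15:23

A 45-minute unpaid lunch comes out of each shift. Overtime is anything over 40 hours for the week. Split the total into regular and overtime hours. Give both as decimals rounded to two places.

Regular 40.00 hours, overtime 1.17 hours

Tue: 05:04–14:17 = 9 h 13 min; less 45 min break → 8 h 28 min
Wed: 05:47–13:23 = 7 h 36 min; less 45 min break → 6 h 51 min
Thu: 06:36–14:55 = 8 h 19 min; less 45 min break → 7 h 34 min
Fri: 07:04–18:09 = 11 h 5 min; less 45 min break → 10 h 20 min
Sat: 06:41–15:23 = 8 h 42 min; less 45 min break → 7 h 57 min
Total worked: 41 h 10 min = 41.17 h.
Threshold 40 h → overtime 1 h 10 min, regular 40 h 0 min.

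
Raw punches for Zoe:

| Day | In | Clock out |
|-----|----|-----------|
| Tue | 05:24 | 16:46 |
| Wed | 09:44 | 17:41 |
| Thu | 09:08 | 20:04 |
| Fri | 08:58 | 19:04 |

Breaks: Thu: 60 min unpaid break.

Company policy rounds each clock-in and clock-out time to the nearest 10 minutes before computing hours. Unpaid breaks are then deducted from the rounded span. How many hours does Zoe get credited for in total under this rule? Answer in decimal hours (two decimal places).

39.33 hours

Tue: in 05:24→05:20, out 16:46→16:50; 11 h 30 min
Wed: in 09:44→09:40, out 17:41→17:40; 8 h 0 min
Thu: in 09:08→09:10, out 20:04→20:00; 10 h 50 min − 60 min = 9 h 50 min
Fri: in 08:58→09:00, out 19:04→19:00; 10 h 0 min
Total credited: 39 h 20 min.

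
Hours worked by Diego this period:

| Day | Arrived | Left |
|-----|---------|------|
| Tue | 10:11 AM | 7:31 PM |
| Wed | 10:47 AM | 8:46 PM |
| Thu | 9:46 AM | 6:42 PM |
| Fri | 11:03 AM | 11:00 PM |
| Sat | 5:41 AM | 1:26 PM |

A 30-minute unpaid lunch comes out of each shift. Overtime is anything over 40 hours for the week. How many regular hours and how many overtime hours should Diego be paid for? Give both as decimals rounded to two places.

Regular 40.00 hours, overtime 5.45 hours

Tue: 10:11 AM–7:31 PM = 9 h 20 min; less 30 min break → 8 h 50 min
Wed: 10:47 AM–8:46 PM = 9 h 59 min; less 30 min break → 9 h 29 min
Thu: 9:46 AM–6:42 PM = 8 h 56 min; less 30 min break → 8 h 26 min
Fri: 11:03 AM–11:00 PM = 11 h 57 min; less 30 min break → 11 h 27 min
Sat: 5:41 AM–1:26 PM = 7 h 45 min; less 30 min break → 7 h 15 min
Total worked: 45 h 27 min = 45.45 h.
Threshold 40 h → overtime 5 h 27 min, regular 40 h 0 min.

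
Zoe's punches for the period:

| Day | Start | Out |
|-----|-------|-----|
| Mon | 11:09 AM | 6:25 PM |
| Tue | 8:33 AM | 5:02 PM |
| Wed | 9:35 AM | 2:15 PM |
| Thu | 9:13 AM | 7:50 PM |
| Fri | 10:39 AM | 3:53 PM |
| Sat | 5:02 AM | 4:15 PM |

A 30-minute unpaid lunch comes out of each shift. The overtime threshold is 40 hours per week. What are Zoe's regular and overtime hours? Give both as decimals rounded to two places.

Regular 40.00 hours, overtime 4.48 hours

Mon: 11:09 AM–6:25 PM = 7 h 16 min; less 30 min break → 6 h 46 min
Tue: 8:33 AM–5:02 PM = 8 h 29 min; less 30 min break → 7 h 59 min
Wed: 9:35 AM–2:15 PM = 4 h 40 min; less 30 min break → 4 h 10 min
Thu: 9:13 AM–7:50 PM = 10 h 37 min; less 30 min break → 10 h 7 min
Fri: 10:39 AM–3:53 PM = 5 h 14 min; less 30 min break → 4 h 44 min
Sat: 5:02 AM–4:15 PM = 11 h 13 min; less 30 min break → 10 h 43 min
Total worked: 44 h 29 min = 44.48 h.
Threshold 40 h → overtime 4 h 29 min, regular 40 h 0 min.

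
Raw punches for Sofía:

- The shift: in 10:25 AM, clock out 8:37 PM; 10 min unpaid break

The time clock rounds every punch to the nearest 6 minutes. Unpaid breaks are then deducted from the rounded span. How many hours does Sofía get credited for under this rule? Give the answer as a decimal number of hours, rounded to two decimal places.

The shift: in 10:25 AM→10:24 AM, out 8:37 PM→8:36 PM; 10 h 12 min − 10 min = 10 h 2 min

10.03 hours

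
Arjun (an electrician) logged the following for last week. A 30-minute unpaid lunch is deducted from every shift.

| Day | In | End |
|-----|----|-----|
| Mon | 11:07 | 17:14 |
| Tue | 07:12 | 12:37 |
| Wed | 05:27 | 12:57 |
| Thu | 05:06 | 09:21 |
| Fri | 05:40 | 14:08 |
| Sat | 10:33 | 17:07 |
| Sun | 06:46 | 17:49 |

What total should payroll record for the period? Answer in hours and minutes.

Mon: 11:07–17:14 = 6 h 7 min; less 30 min break → 5 h 37 min
Tue: 07:12–12:37 = 5 h 25 min; less 30 min break → 4 h 55 min
Wed: 05:27–12:57 = 7 h 30 min; less 30 min break → 7 h 0 min
Thu: 05:06–09:21 = 4 h 15 min; less 30 min break → 3 h 45 min
Fri: 05:40–14:08 = 8 h 28 min; less 30 min break → 7 h 58 min
Sat: 10:33–17:07 = 6 h 34 min; less 30 min break → 6 h 4 min
Sun: 06:46–17:49 = 11 h 3 min; less 30 min break → 10 h 33 min
Total: 5 h 37 min + 4 h 55 min + 7 h 0 min + 3 h 45 min + 7 h 58 min + 6 h 4 min + 10 h 33 min = 45 h 52 min.

45 h 52 min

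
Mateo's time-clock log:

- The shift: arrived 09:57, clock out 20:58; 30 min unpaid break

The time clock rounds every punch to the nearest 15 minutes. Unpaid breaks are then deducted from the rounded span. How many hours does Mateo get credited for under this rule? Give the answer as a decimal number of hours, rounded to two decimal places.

10.50 hours

The shift: in 09:57→10:00, out 20:58→21:00; 11 h 0 min − 30 min = 10 h 30 min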